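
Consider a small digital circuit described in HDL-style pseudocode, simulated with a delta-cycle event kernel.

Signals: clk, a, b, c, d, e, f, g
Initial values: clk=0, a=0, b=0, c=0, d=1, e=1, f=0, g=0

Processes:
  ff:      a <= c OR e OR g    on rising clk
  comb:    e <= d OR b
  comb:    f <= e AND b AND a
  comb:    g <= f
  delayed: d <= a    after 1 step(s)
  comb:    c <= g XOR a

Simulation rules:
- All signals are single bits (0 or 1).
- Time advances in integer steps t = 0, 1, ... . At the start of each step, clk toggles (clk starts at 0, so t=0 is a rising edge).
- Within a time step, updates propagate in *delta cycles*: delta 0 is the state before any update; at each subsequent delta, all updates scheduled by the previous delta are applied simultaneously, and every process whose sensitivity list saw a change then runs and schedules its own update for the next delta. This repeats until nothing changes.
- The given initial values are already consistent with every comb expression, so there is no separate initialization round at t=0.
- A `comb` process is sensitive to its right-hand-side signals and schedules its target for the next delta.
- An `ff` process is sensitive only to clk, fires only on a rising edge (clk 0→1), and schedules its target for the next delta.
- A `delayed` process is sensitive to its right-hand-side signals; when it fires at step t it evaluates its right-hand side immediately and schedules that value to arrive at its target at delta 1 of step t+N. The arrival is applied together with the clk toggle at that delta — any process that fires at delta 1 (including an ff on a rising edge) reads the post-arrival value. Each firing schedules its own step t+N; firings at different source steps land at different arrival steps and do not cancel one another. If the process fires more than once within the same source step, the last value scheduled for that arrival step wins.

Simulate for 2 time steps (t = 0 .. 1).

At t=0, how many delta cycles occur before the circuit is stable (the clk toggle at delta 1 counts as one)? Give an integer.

[bits: d,clk,b,g,a,c,e,f]
t=0: Δ0=10000010 Δ1=11000010 Δ2=11001010 Δ3=11001110 | 3Δ
t=1: Δ0=11001110 Δ1=10001110 | 1Δ

3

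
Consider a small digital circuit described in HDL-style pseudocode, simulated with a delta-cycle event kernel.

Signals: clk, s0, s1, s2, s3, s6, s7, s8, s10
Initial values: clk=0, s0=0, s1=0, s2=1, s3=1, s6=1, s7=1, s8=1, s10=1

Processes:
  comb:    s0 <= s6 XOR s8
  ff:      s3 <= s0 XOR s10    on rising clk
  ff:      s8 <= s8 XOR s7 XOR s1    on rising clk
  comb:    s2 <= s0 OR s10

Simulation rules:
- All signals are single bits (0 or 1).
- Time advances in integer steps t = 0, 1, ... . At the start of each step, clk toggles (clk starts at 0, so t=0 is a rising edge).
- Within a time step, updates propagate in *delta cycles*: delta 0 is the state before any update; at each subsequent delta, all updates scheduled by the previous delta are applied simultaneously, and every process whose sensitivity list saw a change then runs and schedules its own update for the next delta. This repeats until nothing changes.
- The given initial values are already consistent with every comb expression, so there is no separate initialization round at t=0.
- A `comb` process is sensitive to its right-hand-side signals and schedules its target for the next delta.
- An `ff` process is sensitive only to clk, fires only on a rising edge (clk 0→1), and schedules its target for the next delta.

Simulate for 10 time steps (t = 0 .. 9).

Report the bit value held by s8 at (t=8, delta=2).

0

t=0 Δ0: s2=1 s6=1 clk=0 s10=1 s3=1 s8=1 s0=0 s7=1 s1=0
  Δ1: clk:0→1
  Δ2: s8:1→0
  Δ3: s0:0→1
  (3Δ to stable)
t=1 Δ0: s2=1 s6=1 clk=1 s10=1 s3=1 s8=0 s0=1 s7=1 s1=0
  Δ1: clk:1→0
  (1Δ to stable)
t=2 Δ0: s2=1 s6=1 clk=0 s10=1 s3=1 s8=0 s0=1 s7=1 s1=0
  Δ1: clk:0→1
  Δ2: s3:1→0, s8:0→1
  Δ3: s0:1→0
  (3Δ to stable)
t=3 Δ0: s2=1 s6=1 clk=1 s10=1 s3=0 s8=1 s0=0 s7=1 s1=0
  Δ1: clk:1→0
  (1Δ to stable)
t=4 Δ0: s2=1 s6=1 clk=0 s10=1 s3=0 s8=1 s0=0 s7=1 s1=0
  Δ1: clk:0→1
  Δ2: s3:0→1, s8:1→0
  Δ3: s0:0→1
  (3Δ to stable)
t=5 Δ0: s2=1 s6=1 clk=1 s10=1 s3=1 s8=0 s0=1 s7=1 s1=0
  Δ1: clk:1→0
  (1Δ to stable)
t=6 Δ0: s2=1 s6=1 clk=0 s10=1 s3=1 s8=0 s0=1 s7=1 s1=0
  Δ1: clk:0→1
  Δ2: s3:1→0, s8:0→1
  Δ3: s0:1→0
  (3Δ to stable)
t=7 Δ0: s2=1 s6=1 clk=1 s10=1 s3=0 s8=1 s0=0 s7=1 s1=0
  Δ1: clk:1→0
  (1Δ to stable)
t=8 Δ0: s2=1 s6=1 clk=0 s10=1 s3=0 s8=1 s0=0 s7=1 s1=0
  Δ1: clk:0→1
  Δ2: s3:0→1, s8:1→0
  Δ3: s0:0→1
  (3Δ to stable)
t=9 Δ0: s2=1 s6=1 clk=1 s10=1 s3=1 s8=0 s0=1 s7=1 s1=0
  Δ1: clk:1→0
  (1Δ to stable)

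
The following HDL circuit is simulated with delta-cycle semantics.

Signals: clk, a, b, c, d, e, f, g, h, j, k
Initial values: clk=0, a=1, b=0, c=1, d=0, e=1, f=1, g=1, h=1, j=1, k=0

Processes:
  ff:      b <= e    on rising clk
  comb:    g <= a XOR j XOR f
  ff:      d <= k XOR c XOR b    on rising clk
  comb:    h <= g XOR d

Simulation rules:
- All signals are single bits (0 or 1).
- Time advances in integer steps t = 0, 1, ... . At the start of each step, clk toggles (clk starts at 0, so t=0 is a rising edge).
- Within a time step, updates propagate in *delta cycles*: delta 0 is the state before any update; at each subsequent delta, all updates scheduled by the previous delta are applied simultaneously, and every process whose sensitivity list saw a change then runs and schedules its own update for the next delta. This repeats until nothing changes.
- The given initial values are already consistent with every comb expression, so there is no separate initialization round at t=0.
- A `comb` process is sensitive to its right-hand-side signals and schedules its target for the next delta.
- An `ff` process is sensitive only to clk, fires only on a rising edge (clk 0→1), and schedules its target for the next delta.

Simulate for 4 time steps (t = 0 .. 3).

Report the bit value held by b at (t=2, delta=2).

t0.Δ0 f=1 h=1 b=0 e=1 g=1 clk=0 k=0 a=1 j=1 c=1 d=0
t0.Δ1 f=1 h=1 b=0 e=1 g=1 clk=1 k=0 a=1 j=1 c=1 d=0
t0.Δ2 f=1 h=1 b=1 e=1 g=1 clk=1 k=0 a=1 j=1 c=1 d=1
t0.Δ3 f=1 h=0 b=1 e=1 g=1 clk=1 k=0 a=1 j=1 c=1 d=1
t1.Δ0 f=1 h=0 b=1 e=1 g=1 clk=1 k=0 a=1 j=1 c=1 d=1
t1.Δ1 f=1 h=0 b=1 e=1 g=1 clk=0 k=0 a=1 j=1 c=1 d=1
t2.Δ0 f=1 h=0 b=1 e=1 g=1 clk=0 k=0 a=1 j=1 c=1 d=1
t2.Δ1 f=1 h=0 b=1 e=1 g=1 clk=1 k=0 a=1 j=1 c=1 d=1
t2.Δ2 f=1 h=0 b=1 e=1 g=1 clk=1 k=0 a=1 j=1 c=1 d=0
t2.Δ3 f=1 h=1 b=1 e=1 g=1 clk=1 k=0 a=1 j=1 c=1 d=0
t3.Δ0 f=1 h=1 b=1 e=1 g=1 clk=1 k=0 a=1 j=1 c=1 d=0
t3.Δ1 f=1 h=1 b=1 e=1 g=1 clk=0 k=0 a=1 j=1 c=1 d=0

1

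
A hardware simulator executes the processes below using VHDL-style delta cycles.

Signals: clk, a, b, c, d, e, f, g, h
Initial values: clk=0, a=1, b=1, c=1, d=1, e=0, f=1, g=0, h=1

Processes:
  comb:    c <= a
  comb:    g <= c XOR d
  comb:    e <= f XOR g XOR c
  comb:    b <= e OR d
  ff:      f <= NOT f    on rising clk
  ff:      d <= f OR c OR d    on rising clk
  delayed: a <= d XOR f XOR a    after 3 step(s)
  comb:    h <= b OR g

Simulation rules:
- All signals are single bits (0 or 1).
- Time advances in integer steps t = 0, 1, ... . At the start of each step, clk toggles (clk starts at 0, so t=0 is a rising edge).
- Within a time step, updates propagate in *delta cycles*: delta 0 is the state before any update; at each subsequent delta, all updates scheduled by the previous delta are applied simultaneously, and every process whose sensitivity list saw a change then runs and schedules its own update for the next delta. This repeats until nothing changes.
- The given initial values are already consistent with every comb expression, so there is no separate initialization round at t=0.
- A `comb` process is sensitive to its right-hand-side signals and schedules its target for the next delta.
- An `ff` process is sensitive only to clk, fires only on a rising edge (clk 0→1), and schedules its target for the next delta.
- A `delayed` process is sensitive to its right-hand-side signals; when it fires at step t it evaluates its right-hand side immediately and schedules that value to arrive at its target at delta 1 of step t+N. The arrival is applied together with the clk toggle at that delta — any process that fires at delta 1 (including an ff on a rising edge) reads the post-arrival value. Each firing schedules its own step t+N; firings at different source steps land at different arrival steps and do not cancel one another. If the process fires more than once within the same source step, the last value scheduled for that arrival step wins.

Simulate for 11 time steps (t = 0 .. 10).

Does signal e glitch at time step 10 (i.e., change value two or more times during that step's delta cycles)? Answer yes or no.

no

[bits: b,clk,g,a,h,f,d,e,c]
t=0: Δ0=100111101 Δ1=110111101 Δ2=110110101 Δ3=110110111 | 3Δ
t=1: Δ0=110110111 Δ1=100110111 | 1Δ
t=2: Δ0=100110111 Δ1=110110111 Δ2=110111111 Δ3=110111101 | 3Δ
t=3: Δ0=110111101 Δ1=100011101 Δ2=100011100 Δ3=101011110 Δ4=101011100 | 4Δ
t=4: Δ0=101011100 Δ1=111011100 Δ2=111010100 Δ3=111010110 | 3Δ
t=5: Δ0=111010110 Δ1=101110110 Δ2=101110111 Δ3=100110101 Δ4=100110111 | 4Δ
t=6: Δ0=100110111 Δ1=110010111 Δ2=110011110 Δ3=111011110 Δ4=111011100 | 4Δ
t=7: Δ0=111011100 Δ1=101111100 Δ2=101111101 Δ3=100111111 Δ4=100111101 | 4Δ
t=8: Δ0=100111101 Δ1=110011101 Δ2=110010100 Δ3=111010100 Δ4=111010110 | 4Δ
t=9: Δ0=111010110 Δ1=101010110 | 1Δ
t=10: Δ0=101010110 Δ1=111110110 Δ2=111111111 Δ3=110111111 Δ4=110111101 | 4Δ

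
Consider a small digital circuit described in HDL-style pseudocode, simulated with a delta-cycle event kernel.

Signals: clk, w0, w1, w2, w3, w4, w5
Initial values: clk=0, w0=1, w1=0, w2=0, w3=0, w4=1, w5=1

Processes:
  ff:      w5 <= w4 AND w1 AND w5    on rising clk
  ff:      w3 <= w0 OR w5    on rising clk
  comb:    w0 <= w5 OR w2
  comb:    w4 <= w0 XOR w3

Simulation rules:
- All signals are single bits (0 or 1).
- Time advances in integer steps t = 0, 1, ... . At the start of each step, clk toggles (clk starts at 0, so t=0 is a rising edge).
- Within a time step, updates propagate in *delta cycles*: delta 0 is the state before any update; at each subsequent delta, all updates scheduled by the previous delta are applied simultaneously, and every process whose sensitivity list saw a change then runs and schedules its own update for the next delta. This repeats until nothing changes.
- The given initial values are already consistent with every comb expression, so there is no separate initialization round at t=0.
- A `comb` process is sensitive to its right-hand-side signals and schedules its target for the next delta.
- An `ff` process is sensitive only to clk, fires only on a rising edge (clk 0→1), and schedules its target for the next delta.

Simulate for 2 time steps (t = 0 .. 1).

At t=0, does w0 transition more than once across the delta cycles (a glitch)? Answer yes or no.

no

t0.Δ0 w2=0 w5=1 w1=0 w3=0 clk=0 w4=1 w0=1
t0.Δ1 w2=0 w5=1 w1=0 w3=0 clk=1 w4=1 w0=1
t0.Δ2 w2=0 w5=0 w1=0 w3=1 clk=1 w4=1 w0=1
t0.Δ3 w2=0 w5=0 w1=0 w3=1 clk=1 w4=0 w0=0
t0.Δ4 w2=0 w5=0 w1=0 w3=1 clk=1 w4=1 w0=0
t1.Δ0 w2=0 w5=0 w1=0 w3=1 clk=1 w4=1 w0=0
t1.Δ1 w2=0 w5=0 w1=0 w3=1 clk=0 w4=1 w0=0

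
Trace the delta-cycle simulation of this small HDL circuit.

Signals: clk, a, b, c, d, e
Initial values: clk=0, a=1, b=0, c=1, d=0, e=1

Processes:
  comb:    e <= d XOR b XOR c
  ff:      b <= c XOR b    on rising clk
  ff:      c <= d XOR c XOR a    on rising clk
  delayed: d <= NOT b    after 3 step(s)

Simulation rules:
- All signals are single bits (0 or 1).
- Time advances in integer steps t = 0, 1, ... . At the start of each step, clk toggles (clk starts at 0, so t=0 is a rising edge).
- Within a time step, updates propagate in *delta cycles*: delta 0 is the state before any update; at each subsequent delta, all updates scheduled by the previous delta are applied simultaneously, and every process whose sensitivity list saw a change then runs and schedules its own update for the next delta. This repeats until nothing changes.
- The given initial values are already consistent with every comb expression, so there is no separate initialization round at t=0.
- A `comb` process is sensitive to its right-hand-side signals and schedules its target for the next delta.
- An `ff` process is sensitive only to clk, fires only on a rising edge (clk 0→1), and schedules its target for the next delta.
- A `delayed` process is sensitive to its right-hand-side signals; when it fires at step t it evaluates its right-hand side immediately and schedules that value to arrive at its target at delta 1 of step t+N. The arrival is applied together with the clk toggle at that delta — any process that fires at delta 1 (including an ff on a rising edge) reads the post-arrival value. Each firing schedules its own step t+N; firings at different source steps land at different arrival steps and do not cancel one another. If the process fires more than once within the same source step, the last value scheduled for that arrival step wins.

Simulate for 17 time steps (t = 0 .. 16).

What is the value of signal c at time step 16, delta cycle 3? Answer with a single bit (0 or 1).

[bits: e,clk,d,c,b,a]
t=0: Δ0=100101 Δ1=110101 Δ2=110011 | 2Δ
t=1: Δ0=110011 Δ1=100011 | 1Δ
t=2: Δ0=100011 Δ1=110011 Δ2=110111 Δ3=010111 | 3Δ
t=3: Δ0=010111 Δ1=000111 | 1Δ
t=4: Δ0=000111 Δ1=010111 Δ2=010001 | 2Δ
t=5: Δ0=010001 Δ1=000001 | 1Δ
t=6: Δ0=000001 Δ1=010001 Δ2=010101 Δ3=110101 | 3Δ
t=7: Δ0=110101 Δ1=101101 Δ2=001101 | 2Δ
t=8: Δ0=001101 Δ1=011101 Δ2=011111 Δ3=111111 | 3Δ
t=9: Δ0=111111 Δ1=101111 | 1Δ
t=10: Δ0=101111 Δ1=111111 Δ2=111101 Δ3=011101 | 3Δ
t=11: Δ0=011101 Δ1=000101 Δ2=100101 | 2Δ
t=12: Δ0=100101 Δ1=110101 Δ2=110011 | 2Δ
t=13: Δ0=110011 Δ1=101011 Δ2=001011 | 2Δ
t=14: Δ0=001011 Δ1=011011 | 1Δ
t=15: Δ0=011011 Δ1=000011 Δ2=100011 | 2Δ
t=16: Δ0=100011 Δ1=110011 Δ2=110111 Δ3=010111 | 3Δ

1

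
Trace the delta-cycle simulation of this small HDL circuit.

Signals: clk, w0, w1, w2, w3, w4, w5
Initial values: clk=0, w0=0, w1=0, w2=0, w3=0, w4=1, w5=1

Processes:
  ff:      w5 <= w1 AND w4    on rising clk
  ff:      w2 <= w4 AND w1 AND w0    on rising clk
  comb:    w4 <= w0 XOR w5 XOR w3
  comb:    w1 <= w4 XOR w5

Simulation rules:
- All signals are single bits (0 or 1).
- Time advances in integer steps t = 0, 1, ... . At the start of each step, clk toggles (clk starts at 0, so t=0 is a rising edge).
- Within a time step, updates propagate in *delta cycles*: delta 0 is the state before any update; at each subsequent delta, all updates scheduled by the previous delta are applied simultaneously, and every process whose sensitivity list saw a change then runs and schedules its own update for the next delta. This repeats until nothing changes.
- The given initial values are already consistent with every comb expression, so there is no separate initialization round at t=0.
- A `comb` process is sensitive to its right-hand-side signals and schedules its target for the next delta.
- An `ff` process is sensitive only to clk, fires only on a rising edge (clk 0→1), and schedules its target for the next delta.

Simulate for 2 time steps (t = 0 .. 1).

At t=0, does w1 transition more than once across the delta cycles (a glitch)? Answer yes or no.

[bits: w1,clk,w2,w4,w5,w0,w3]
t=0: Δ0=0001100 Δ1=0101100 Δ2=0101000 Δ3=1100000 Δ4=0100000 | 4Δ
t=1: Δ0=0100000 Δ1=0000000 | 1Δ

yes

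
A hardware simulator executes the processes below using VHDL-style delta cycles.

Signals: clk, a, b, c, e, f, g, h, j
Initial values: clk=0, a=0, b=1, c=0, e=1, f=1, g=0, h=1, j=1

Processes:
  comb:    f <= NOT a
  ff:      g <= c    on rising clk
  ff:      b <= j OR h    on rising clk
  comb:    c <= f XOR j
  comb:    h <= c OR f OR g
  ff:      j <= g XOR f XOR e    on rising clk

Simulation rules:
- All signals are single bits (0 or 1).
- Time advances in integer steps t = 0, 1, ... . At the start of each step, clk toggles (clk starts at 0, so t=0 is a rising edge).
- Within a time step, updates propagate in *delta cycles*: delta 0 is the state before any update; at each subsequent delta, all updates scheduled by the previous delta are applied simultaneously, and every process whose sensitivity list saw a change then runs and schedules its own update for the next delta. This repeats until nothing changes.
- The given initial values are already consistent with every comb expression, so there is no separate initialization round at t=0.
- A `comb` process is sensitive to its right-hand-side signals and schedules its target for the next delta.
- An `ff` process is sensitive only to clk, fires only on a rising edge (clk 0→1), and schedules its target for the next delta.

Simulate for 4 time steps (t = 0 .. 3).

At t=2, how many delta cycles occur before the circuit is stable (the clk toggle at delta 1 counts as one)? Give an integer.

2

[bits: h,a,c,clk,g,j,f,b,e]
t=0: Δ0=100001111 Δ1=100101111 Δ2=100100111 Δ3=101100111 | 3Δ
t=1: Δ0=101100111 Δ1=101000111 | 1Δ
t=2: Δ0=101000111 Δ1=101100111 Δ2=101110111 | 2Δ
t=3: Δ0=101110111 Δ1=101010111 | 1Δ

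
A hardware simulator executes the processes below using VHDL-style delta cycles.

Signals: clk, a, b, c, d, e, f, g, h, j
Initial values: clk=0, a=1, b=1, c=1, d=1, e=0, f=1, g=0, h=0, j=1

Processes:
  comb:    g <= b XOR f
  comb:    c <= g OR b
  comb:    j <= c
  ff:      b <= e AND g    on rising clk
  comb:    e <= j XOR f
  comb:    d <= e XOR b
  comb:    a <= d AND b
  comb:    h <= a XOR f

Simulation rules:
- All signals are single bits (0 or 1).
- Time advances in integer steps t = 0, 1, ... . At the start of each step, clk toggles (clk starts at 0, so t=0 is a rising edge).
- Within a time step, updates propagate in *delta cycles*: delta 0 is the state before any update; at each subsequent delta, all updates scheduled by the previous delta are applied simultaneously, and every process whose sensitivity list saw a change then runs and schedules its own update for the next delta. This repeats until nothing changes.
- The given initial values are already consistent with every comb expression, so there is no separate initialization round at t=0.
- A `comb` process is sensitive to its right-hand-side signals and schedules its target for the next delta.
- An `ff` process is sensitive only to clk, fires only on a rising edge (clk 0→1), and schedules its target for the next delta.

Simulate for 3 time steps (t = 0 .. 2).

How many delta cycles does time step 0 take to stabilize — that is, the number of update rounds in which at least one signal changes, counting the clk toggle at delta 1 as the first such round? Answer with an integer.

7

t0.Δ0 e=0 j=1 h=0 g=0 f=1 c=1 a=1 clk=0 d=1 b=1
t0.Δ1 e=0 j=1 h=0 g=0 f=1 c=1 a=1 clk=1 d=1 b=1
t0.Δ2 e=0 j=1 h=0 g=0 f=1 c=1 a=1 clk=1 d=1 b=0
t0.Δ3 e=0 j=1 h=0 g=1 f=1 c=0 a=0 clk=1 d=0 b=0
t0.Δ4 e=0 j=0 h=1 g=1 f=1 c=1 a=0 clk=1 d=0 b=0
t0.Δ5 e=1 j=1 h=1 g=1 f=1 c=1 a=0 clk=1 d=0 b=0
t0.Δ6 e=0 j=1 h=1 g=1 f=1 c=1 a=0 clk=1 d=1 b=0
t0.Δ7 e=0 j=1 h=1 g=1 f=1 c=1 a=0 clk=1 d=0 b=0
t1.Δ0 e=0 j=1 h=1 g=1 f=1 c=1 a=0 clk=1 d=0 b=0
t1.Δ1 e=0 j=1 h=1 g=1 f=1 c=1 a=0 clk=0 d=0 b=0
t2.Δ0 e=0 j=1 h=1 g=1 f=1 c=1 a=0 clk=0 d=0 b=0
t2.Δ1 e=0 j=1 h=1 g=1 f=1 c=1 a=0 clk=1 d=0 b=0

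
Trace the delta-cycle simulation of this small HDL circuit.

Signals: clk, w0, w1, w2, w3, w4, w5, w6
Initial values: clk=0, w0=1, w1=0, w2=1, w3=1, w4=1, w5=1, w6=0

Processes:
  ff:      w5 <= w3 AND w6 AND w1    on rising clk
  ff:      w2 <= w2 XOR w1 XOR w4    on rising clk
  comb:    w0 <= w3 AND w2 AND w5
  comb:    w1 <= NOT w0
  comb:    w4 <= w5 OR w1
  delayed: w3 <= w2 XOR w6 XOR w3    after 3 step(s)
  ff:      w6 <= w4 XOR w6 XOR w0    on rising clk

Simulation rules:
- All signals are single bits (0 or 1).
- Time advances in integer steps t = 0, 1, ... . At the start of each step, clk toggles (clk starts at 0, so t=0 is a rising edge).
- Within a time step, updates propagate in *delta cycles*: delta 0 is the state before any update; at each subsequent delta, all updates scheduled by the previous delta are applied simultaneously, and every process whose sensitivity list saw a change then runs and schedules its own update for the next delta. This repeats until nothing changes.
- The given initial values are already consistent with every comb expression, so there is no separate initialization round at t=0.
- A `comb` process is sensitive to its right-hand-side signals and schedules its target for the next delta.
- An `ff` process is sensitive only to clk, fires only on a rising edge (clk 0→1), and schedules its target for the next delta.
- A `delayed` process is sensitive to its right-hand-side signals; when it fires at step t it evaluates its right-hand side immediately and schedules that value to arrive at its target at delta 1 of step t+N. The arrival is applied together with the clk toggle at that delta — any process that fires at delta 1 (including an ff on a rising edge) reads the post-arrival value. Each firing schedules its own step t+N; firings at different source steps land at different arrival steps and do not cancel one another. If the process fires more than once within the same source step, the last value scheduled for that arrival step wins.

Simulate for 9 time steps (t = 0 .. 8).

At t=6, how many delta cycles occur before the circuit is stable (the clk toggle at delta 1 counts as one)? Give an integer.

[bits: w1,w5,clk,w2,w0,w4,w3,w6]
t=0: Δ0=01011110 Δ1=01111110 Δ2=00101110 Δ3=00100010 Δ4=10100010 Δ5=10100110 | 5Δ
t=1: Δ0=10100110 Δ1=10000110 | 1Δ
t=2: Δ0=10000110 Δ1=10100110 Δ2=10100111 | 2Δ
t=3: Δ0=10100111 Δ1=10000111 | 1Δ
t=4: Δ0=10000111 Δ1=10100111 Δ2=11100110 | 2Δ
t=5: Δ0=11100110 Δ1=11000100 | 1Δ
t=6: Δ0=11000100 Δ1=11100100 Δ2=10100101 | 2Δ
t=7: Δ0=10100101 Δ1=10000111 | 1Δ
t=8: Δ0=10000111 Δ1=10100101 Δ2=10100100 | 2Δ

2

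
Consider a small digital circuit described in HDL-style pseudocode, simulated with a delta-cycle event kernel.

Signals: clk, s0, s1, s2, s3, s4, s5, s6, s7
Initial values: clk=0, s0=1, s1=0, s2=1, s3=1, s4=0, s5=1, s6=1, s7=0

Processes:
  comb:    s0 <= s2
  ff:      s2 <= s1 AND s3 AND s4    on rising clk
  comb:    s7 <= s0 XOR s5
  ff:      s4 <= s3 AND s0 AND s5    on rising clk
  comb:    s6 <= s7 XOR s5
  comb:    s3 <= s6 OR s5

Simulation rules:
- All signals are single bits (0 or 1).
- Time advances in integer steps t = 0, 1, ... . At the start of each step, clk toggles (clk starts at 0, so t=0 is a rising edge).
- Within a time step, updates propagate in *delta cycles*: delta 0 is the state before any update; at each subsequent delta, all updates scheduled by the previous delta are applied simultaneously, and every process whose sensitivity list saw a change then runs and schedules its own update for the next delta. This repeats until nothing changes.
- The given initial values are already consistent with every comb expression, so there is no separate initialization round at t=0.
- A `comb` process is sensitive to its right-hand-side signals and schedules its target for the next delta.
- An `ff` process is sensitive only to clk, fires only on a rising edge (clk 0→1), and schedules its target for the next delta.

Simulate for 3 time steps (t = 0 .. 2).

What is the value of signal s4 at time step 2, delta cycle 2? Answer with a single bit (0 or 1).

[bits: s3,s6,s7,s1,s5,clk,s4,s2,s0]
t=0: Δ0=110010011 Δ1=110011011 Δ2=110011101 Δ3=110011100 Δ4=111011100 Δ5=101011100 | 5Δ
t=1: Δ0=101011100 Δ1=101010100 | 1Δ
t=2: Δ0=101010100 Δ1=101011100 Δ2=101011000 | 2Δ

0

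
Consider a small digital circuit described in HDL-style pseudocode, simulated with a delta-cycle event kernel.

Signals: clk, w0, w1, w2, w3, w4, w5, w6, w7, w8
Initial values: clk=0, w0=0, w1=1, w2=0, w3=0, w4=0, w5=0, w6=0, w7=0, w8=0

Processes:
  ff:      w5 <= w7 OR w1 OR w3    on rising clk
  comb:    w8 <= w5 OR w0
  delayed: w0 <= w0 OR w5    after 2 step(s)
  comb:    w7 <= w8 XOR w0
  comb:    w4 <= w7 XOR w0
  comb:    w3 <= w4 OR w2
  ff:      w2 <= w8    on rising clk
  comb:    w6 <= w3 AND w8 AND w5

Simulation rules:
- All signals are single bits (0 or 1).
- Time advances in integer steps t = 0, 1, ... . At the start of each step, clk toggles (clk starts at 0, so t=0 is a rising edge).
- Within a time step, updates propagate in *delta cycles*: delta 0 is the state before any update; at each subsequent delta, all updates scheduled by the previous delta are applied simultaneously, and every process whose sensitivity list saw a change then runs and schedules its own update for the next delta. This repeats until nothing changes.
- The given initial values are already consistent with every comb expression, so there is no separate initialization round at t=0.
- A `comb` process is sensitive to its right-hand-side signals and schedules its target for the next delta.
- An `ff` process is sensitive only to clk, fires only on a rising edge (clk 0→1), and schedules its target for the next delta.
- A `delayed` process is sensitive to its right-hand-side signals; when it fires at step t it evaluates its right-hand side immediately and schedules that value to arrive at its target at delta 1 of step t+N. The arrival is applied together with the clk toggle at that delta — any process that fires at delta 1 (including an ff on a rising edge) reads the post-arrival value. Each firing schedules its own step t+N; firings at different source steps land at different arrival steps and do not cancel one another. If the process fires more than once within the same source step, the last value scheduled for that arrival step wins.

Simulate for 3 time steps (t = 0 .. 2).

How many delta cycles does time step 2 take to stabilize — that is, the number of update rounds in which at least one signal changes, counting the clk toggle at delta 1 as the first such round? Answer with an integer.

[bits: w3,w8,w2,clk,w1,w4,w7,w0,w6,w5]
t=0: Δ0=0000100000 Δ1=0001100000 Δ2=0001100001 Δ3=0101100001 Δ4=0101101001 Δ5=0101111001 Δ6=1101111001 Δ7=1101111011 | 7Δ
t=1: Δ0=1101111011 Δ1=1100111011 | 1Δ
t=2: Δ0=1100111011 Δ1=1101111111 Δ2=1111100111 Δ3=1111110111 | 3Δ

3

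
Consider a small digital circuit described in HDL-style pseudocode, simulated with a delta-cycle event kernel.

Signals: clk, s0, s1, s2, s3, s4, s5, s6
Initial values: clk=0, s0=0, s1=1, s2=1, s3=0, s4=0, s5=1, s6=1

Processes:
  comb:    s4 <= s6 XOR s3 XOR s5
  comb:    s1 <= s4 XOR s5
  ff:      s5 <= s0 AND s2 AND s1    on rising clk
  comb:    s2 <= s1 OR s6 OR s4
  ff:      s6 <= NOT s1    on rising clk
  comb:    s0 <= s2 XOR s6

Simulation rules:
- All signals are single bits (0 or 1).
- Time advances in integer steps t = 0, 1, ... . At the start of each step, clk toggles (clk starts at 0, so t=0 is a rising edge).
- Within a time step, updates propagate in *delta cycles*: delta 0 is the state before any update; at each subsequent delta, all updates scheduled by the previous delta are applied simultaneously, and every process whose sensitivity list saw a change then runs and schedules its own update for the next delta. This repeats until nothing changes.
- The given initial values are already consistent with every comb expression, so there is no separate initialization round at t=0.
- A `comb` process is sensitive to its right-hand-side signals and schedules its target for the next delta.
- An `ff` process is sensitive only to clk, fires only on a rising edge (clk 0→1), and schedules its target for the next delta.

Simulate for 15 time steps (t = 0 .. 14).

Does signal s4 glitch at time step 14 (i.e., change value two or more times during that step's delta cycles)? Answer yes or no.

no

t=0 Δ0: s4=0 s0=0 s2=1 s6=1 s1=1 s3=0 s5=1 clk=0
  Δ1: clk:0→1
  Δ2: s6:1→0, s5:1→0
  Δ3: s0:0→1, s1:1→0
  Δ4: s2:1→0
  Δ5: s0:1→0
  (5Δ to stable)
t=1 Δ0: s4=0 s0=0 s2=0 s6=0 s1=0 s3=0 s5=0 clk=1
  Δ1: clk:1→0
  (1Δ to stable)
t=2 Δ0: s4=0 s0=0 s2=0 s6=0 s1=0 s3=0 s5=0 clk=0
  Δ1: clk:0→1
  Δ2: s6:0→1
  Δ3: s4:0→1, s0:0→1, s2:0→1
  Δ4: s0:1→0, s1:0→1
  (4Δ to stable)
t=3 Δ0: s4=1 s0=0 s2=1 s6=1 s1=1 s3=0 s5=0 clk=1
  Δ1: clk:1→0
  (1Δ to stable)
t=4 Δ0: s4=1 s0=0 s2=1 s6=1 s1=1 s3=0 s5=0 clk=0
  Δ1: clk:0→1
  Δ2: s6:1→0
  Δ3: s4:1→0, s0:0→1
  Δ4: s1:1→0
  Δ5: s2:1→0
  Δ6: s0:1→0
  (6Δ to stable)
t=5 Δ0: s4=0 s0=0 s2=0 s6=0 s1=0 s3=0 s5=0 clk=1
  Δ1: clk:1→0
  (1Δ to stable)
t=6 Δ0: s4=0 s0=0 s2=0 s6=0 s1=0 s3=0 s5=0 clk=0
  Δ1: clk:0→1
  Δ2: s6:0→1
  Δ3: s4:0→1, s0:0→1, s2:0→1
  Δ4: s0:1→0, s1:0→1
  (4Δ to stable)
t=7 Δ0: s4=1 s0=0 s2=1 s6=1 s1=1 s3=0 s5=0 clk=1
  Δ1: clk:1→0
  (1Δ to stable)
t=8 Δ0: s4=1 s0=0 s2=1 s6=1 s1=1 s3=0 s5=0 clk=0
  Δ1: clk:0→1
  Δ2: s6:1→0
  Δ3: s4:1→0, s0:0→1
  Δ4: s1:1→0
  Δ5: s2:1→0
  Δ6: s0:1→0
  (6Δ to stable)
t=9 Δ0: s4=0 s0=0 s2=0 s6=0 s1=0 s3=0 s5=0 clk=1
  Δ1: clk:1→0
  (1Δ to stable)
t=10 Δ0: s4=0 s0=0 s2=0 s6=0 s1=0 s3=0 s5=0 clk=0
  Δ1: clk:0→1
  Δ2: s6:0→1
  Δ3: s4:0→1, s0:0→1, s2:0→1
  Δ4: s0:1→0, s1:0→1
  (4Δ to stable)
t=11 Δ0: s4=1 s0=0 s2=1 s6=1 s1=1 s3=0 s5=0 clk=1
  Δ1: clk:1→0
  (1Δ to stable)
t=12 Δ0: s4=1 s0=0 s2=1 s6=1 s1=1 s3=0 s5=0 clk=0
  Δ1: clk:0→1
  Δ2: s6:1→0
  Δ3: s4:1→0, s0:0→1
  Δ4: s1:1→0
  Δ5: s2:1→0
  Δ6: s0:1→0
  (6Δ to stable)
t=13 Δ0: s4=0 s0=0 s2=0 s6=0 s1=0 s3=0 s5=0 clk=1
  Δ1: clk:1→0
  (1Δ to stable)
t=14 Δ0: s4=0 s0=0 s2=0 s6=0 s1=0 s3=0 s5=0 clk=0
  Δ1: clk:0→1
  Δ2: s6:0→1
  Δ3: s4:0→1, s0:0→1, s2:0→1
  Δ4: s0:1→0, s1:0→1
  (4Δ to stable)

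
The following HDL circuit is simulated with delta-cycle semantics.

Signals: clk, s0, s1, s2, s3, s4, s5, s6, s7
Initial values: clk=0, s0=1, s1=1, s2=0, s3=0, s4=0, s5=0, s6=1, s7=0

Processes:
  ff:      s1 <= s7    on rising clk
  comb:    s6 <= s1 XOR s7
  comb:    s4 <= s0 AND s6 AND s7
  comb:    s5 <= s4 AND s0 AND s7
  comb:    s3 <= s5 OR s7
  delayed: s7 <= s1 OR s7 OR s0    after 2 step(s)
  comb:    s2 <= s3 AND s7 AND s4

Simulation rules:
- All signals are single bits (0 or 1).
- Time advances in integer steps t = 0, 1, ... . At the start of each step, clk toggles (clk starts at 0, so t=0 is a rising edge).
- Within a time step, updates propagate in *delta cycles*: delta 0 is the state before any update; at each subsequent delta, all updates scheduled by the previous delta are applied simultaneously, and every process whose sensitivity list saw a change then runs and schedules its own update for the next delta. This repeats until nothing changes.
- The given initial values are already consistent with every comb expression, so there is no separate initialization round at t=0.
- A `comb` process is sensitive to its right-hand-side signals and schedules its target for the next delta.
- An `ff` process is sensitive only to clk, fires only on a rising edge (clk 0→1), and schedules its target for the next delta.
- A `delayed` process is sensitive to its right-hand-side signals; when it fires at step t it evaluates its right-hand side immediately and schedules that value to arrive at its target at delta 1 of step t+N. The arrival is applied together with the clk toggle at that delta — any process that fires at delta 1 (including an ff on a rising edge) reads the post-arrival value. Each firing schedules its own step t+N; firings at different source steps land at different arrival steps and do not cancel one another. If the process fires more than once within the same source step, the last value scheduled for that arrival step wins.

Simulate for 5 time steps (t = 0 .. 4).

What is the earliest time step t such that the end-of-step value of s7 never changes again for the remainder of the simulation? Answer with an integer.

t=0 Δ0: s6=1 s3=0 s2=0 clk=0 s4=0 s1=1 s5=0 s7=0 s0=1
  Δ1: clk:0→1
  Δ2: s1:1→0
  Δ3: s6:1→0
  (3Δ to stable)
t=1 Δ0: s6=0 s3=0 s2=0 clk=1 s4=0 s1=0 s5=0 s7=0 s0=1
  Δ1: clk:1→0
  (1Δ to stable)
t=2 Δ0: s6=0 s3=0 s2=0 clk=0 s4=0 s1=0 s5=0 s7=0 s0=1
  Δ1: clk:0→1, s7:0→1
  Δ2: s6:0→1, s3:0→1, s1:0→1
  Δ3: s6:1→0, s4:0→1
  Δ4: s2:0→1, s4:1→0, s5:0→1
  Δ5: s2:1→0, s5:1→0
  (5Δ to stable)
t=3 Δ0: s6=0 s3=1 s2=0 clk=1 s4=0 s1=1 s5=0 s7=1 s0=1
  Δ1: clk:1→0
  (1Δ to stable)
t=4 Δ0: s6=0 s3=1 s2=0 clk=0 s4=0 s1=1 s5=0 s7=1 s0=1
  Δ1: clk:0→1
  (1Δ to stable)

2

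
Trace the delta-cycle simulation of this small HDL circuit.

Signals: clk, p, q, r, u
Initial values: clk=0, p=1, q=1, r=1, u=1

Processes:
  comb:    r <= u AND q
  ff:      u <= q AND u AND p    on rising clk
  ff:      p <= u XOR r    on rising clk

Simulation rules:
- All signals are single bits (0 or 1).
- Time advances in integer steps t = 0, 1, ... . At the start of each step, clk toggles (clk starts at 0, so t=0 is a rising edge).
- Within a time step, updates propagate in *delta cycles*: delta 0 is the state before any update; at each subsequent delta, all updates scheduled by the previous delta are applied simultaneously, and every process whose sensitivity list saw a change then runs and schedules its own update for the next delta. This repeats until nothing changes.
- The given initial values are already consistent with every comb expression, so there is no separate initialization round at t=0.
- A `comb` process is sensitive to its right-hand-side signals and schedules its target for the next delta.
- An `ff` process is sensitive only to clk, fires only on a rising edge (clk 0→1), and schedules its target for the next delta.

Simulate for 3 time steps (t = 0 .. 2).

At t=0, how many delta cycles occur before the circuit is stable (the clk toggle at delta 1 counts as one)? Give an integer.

t0.Δ0 q=1 p=1 r=1 u=1 clk=0
t0.Δ1 q=1 p=1 r=1 u=1 clk=1
t0.Δ2 q=1 p=0 r=1 u=1 clk=1
t1.Δ0 q=1 p=0 r=1 u=1 clk=1
t1.Δ1 q=1 p=0 r=1 u=1 clk=0
t2.Δ0 q=1 p=0 r=1 u=1 clk=0
t2.Δ1 q=1 p=0 r=1 u=1 clk=1
t2.Δ2 q=1 p=0 r=1 u=0 clk=1
t2.Δ3 q=1 p=0 r=0 u=0 clk=1

2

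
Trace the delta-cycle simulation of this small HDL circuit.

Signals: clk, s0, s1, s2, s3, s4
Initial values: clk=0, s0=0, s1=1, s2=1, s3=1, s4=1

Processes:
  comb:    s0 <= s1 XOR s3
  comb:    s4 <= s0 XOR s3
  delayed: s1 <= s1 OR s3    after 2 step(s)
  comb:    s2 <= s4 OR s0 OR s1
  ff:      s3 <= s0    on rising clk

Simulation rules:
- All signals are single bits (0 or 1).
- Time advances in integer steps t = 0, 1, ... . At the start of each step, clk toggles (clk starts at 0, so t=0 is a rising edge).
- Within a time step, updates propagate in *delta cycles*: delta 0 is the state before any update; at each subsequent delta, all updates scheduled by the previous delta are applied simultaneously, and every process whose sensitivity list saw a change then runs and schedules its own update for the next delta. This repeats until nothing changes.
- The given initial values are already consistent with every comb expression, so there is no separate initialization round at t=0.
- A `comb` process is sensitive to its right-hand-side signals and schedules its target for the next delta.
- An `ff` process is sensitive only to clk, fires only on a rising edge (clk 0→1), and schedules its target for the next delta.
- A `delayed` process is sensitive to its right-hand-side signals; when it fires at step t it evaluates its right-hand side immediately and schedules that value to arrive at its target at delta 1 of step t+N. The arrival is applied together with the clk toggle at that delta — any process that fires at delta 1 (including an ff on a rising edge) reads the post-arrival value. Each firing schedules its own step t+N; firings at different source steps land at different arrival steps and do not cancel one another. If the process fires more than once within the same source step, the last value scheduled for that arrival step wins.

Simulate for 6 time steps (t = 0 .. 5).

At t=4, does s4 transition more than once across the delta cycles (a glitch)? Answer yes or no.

yes

[bits: s3,s1,s2,s4,s0,clk]
t=0: Δ0=111100 Δ1=111101 Δ2=011101 Δ3=011011 Δ4=011111 | 4Δ
t=1: Δ0=011111 Δ1=011110 | 1Δ
t=2: Δ0=011110 Δ1=011111 Δ2=111111 Δ3=111001 Δ4=111101 | 4Δ
t=3: Δ0=111101 Δ1=111100 | 1Δ
t=4: Δ0=111100 Δ1=111101 Δ2=011101 Δ3=011011 Δ4=011111 | 4Δ
t=5: Δ0=011111 Δ1=011110 | 1Δ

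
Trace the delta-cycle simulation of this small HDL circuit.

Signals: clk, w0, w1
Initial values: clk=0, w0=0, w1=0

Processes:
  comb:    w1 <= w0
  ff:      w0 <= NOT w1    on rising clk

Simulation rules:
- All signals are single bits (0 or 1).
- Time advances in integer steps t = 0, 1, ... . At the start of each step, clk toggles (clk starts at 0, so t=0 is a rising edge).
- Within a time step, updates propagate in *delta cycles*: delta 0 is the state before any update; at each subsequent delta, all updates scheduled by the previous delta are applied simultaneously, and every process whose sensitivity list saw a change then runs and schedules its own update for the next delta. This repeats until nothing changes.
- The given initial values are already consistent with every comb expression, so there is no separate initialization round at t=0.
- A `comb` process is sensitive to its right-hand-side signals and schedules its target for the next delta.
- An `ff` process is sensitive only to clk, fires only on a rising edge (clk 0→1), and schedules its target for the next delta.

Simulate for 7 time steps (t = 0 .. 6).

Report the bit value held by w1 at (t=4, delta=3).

1

t=0 Δ0: clk=0 w1=0 w0=0
  Δ1: clk:0→1
  Δ2: w0:0→1
  Δ3: w1:0→1
  (3Δ to stable)
t=1 Δ0: clk=1 w1=1 w0=1
  Δ1: clk:1→0
  (1Δ to stable)
t=2 Δ0: clk=0 w1=1 w0=1
  Δ1: clk:0→1
  Δ2: w0:1→0
  Δ3: w1:1→0
  (3Δ to stable)
t=3 Δ0: clk=1 w1=0 w0=0
  Δ1: clk:1→0
  (1Δ to stable)
t=4 Δ0: clk=0 w1=0 w0=0
  Δ1: clk:0→1
  Δ2: w0:0→1
  Δ3: w1:0→1
  (3Δ to stable)
t=5 Δ0: clk=1 w1=1 w0=1
  Δ1: clk:1→0
  (1Δ to stable)
t=6 Δ0: clk=0 w1=1 w0=1
  Δ1: clk:0→1
  Δ2: w0:1→0
  Δ3: w1:1→0
  (3Δ to stable)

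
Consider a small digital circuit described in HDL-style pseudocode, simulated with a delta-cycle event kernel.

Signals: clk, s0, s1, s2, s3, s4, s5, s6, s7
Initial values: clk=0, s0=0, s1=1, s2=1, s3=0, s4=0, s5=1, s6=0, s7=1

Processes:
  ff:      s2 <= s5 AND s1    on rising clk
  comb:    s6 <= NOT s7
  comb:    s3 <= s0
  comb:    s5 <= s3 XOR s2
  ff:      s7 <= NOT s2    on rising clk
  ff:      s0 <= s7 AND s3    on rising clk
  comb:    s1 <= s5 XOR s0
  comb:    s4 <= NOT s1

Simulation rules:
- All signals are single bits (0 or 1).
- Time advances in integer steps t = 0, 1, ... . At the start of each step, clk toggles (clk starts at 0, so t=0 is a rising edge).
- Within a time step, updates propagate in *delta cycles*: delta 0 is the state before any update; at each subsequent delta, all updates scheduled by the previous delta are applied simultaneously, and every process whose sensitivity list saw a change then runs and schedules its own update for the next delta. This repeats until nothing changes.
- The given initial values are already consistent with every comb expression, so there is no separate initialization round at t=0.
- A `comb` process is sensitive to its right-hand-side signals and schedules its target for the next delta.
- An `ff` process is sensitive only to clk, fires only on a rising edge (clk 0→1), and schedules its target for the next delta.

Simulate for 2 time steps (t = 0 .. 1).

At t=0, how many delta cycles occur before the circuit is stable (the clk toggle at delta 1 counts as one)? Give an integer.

3

[bits: s6,s5,s0,s3,s2,clk,s7,s4,s1]
t=0: Δ0=010010101 Δ1=010011101 Δ2=010011001 Δ3=110011001 | 3Δ
t=1: Δ0=110011001 Δ1=110010001 | 1Δ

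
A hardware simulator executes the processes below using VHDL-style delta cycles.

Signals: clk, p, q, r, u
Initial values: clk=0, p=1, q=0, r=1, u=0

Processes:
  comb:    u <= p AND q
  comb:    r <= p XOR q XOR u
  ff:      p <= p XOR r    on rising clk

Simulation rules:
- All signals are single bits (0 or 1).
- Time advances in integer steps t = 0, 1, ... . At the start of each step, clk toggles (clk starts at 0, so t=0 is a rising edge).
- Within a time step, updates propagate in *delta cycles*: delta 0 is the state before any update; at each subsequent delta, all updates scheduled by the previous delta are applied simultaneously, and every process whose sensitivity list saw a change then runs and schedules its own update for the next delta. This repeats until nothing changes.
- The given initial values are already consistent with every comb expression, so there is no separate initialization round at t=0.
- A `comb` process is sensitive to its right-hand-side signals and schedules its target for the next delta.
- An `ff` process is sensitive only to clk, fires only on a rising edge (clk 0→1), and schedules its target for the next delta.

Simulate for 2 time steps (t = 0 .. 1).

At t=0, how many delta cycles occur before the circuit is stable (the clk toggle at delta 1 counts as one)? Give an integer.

t0.Δ0 p=1 r=1 clk=0 u=0 q=0
t0.Δ1 p=1 r=1 clk=1 u=0 q=0
t0.Δ2 p=0 r=1 clk=1 u=0 q=0
t0.Δ3 p=0 r=0 clk=1 u=0 q=0
t1.Δ0 p=0 r=0 clk=1 u=0 q=0
t1.Δ1 p=0 r=0 clk=0 u=0 q=0

3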